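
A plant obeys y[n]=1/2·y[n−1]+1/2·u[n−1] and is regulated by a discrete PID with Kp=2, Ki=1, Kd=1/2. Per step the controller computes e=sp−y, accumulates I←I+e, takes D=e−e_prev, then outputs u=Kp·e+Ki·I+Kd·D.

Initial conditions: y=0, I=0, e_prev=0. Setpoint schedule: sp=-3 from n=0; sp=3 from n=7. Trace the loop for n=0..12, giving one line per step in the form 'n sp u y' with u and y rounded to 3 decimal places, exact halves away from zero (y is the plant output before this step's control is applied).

(exact arithmetic carried between steps; '≈' marks a value shown rounded to 6 d.p. or computed from one; I and e_prev carry over from the previous line; the table rounds u and y to 3 d.p., halves away from zero)
n=0: y=0, sp=-3, e=sp−y=-3; I=-3, D=e−e_prev=-3; u=2·(-3)+1·(-3)+1/2·(-3)=-10.5; next y=1/2·0+1/2·(-10.5)=-5.25
n=1: y=-5.25, sp=-3, e=sp−y=2.25; I=-0.75, D=e−e_prev=5.25; u=2·2.25+1·(-0.75)+1/2·5.25=6.375; next y=1/2·(-5.25)+1/2·6.375=0.5625
n=2: y=0.5625, sp=-3, e=sp−y=-3.5625; I=-4.3125, D=e−e_prev=-5.8125; u=2·(-3.5625)+1·(-4.3125)+1/2·(-5.8125)=-14.34375; next y=1/2·0.5625+1/2·(-14.34375)=-6.890625
n=3: y=-6.890625, sp=-3, e=sp−y=3.890625; I=-0.421875, D=e−e_prev=7.453125; u=2·3.890625+1·(-0.421875)+1/2·7.453125≈11.085938; next y=1/2·(-6.890625)+1/2·11.085938≈2.097656
n=4: y≈2.097656, sp=-3, e=sp−y≈-5.097656; I≈-5.519531, D=e−e_prev≈-8.988281; u=2·(-5.097656)+1·(-5.519531)+1/2·(-8.988281)≈-20.208984; next y=1/2·2.097656+1/2·(-20.208984)≈-9.055664
n=5: y≈-9.055664, sp=-3, e=sp−y≈6.055664; I≈0.536133, D=e−e_prev≈11.153320; u=2·6.055664+1·0.536133+1/2·11.153320≈18.224121; next y=1/2·(-9.055664)+1/2·18.224121≈4.584229
n=6: y≈4.584229, sp=-3, e=sp−y≈-7.584229; I≈-7.048096, D=e−e_prev≈-13.639893; u=2·(-7.584229)+1·(-7.048096)+1/2·(-13.639893)≈-29.036499; next y=1/2·4.584229+1/2·(-29.036499)≈-12.226135
n=7: y≈-12.226135, sp=3, e=sp−y≈15.226135; I≈8.178040, D=e−e_prev≈22.810364; u=2·15.226135+1·8.178040+1/2·22.810364≈50.035492; next y=1/2·(-12.226135)+1/2·50.035492≈18.904678
n=8: y≈18.904678, sp=3, e=sp−y≈-15.904678; I≈-7.726639, D=e−e_prev≈-31.130814; u=2·(-15.904678)+1·(-7.726639)+1/2·(-31.130814)≈-55.101402; next y=1/2·18.904678+1/2·(-55.101402)≈-18.098362
n=9: y≈-18.098362, sp=3, e=sp−y≈21.098362; I≈13.371723, D=e−e_prev≈37.003040; u=2·21.098362+1·13.371723+1/2·37.003040≈74.069967; next y=1/2·(-18.098362)+1/2·74.069967≈27.985803
n=10: y≈27.985803, sp=3, e=sp−y≈-24.985803; I≈-11.614079, D=e−e_prev≈-46.084165; u=2·(-24.985803)+1·(-11.614079)+1/2·(-46.084165)≈-84.627767; next y=1/2·27.985803+1/2·(-84.627767)≈-28.320982
n=11: y≈-28.320982, sp=3, e=sp−y≈31.320982; I≈19.706903, D=e−e_prev≈56.306785; u=2·31.320982+1·19.706903+1/2·56.306785≈110.502260; next y=1/2·(-28.320982)+1/2·110.502260≈41.090639
n=12: y≈41.090639, sp=3, e=sp−y≈-38.090639; I≈-18.383736, D=e−e_prev≈-69.411621; u=2·(-38.090639)+1·(-18.383736)+1/2·(-69.411621)≈-129.270824; next y=1/2·41.090639+1/2·(-129.270824)≈-44.090093

0 -3 -10.500 0.000
1 -3 6.375 -5.250
2 -3 -14.344 0.563
3 -3 11.086 -6.891
4 -3 -20.209 2.098
5 -3 18.224 -9.056
6 -3 -29.036 4.584
7 3 50.035 -12.226
8 3 -55.101 18.905
9 3 74.070 -18.098
10 3 -84.628 27.986
11 3 110.502 -28.321
12 3 -129.271 41.091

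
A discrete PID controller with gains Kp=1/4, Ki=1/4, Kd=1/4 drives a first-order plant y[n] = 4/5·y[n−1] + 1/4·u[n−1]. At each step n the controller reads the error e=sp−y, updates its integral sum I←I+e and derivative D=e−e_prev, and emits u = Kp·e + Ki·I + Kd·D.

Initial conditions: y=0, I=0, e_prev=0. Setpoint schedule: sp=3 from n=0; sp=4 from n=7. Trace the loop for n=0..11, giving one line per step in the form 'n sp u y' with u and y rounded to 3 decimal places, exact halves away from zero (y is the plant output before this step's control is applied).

(exact arithmetic carried between steps; '≈' marks a value shown rounded to 6 d.p. or computed from one; I and e_prev carry over from the previous line; the table rounds u and y to 3 d.p., halves away from zero)
n=0: y=0, sp=3, e=sp−y=3; I=3, D=e−e_prev=3; u=1/4·3+1/4·3+1/4·3=2.25; next y=4/5·0+1/4·2.25=0.5625
n=1: y=0.5625, sp=3, e=sp−y=2.4375; I=5.4375, D=e−e_prev=-0.5625; u=1/4·2.4375+1/4·5.4375+1/4·(-0.5625)=1.828125; next y=4/5·0.5625+1/4·1.828125≈0.907031
n=2: y≈0.907031, sp=3, e=sp−y≈2.092969; I≈7.530469, D=e−e_prev≈-0.344531; u=1/4·2.092969+1/4·7.530469+1/4·(-0.344531)≈2.319727; next y=4/5·0.907031+1/4·2.319727≈1.305557
n=3: y≈1.305557, sp=3, e=sp−y≈1.694443; I≈9.224912, D=e−e_prev≈-0.398525; u=1/4·1.694443+1/4·9.224912+1/4·(-0.398525)≈2.630208; next y=4/5·1.305557+1/4·2.630208≈1.701997
n=4: y≈1.701997, sp=3, e=sp−y≈1.298003; I≈10.522915, D=e−e_prev≈-0.396441; u=1/4·1.298003+1/4·10.522915+1/4·(-0.396441)≈2.856119; next y=4/5·1.701997+1/4·2.856119≈2.075628
n=5: y≈2.075628, sp=3, e=sp−y≈0.924372; I≈11.447287, D=e−e_prev≈-0.373630; u=1/4·0.924372+1/4·11.447287+1/4·(-0.373630)≈2.999507; next y=4/5·2.075628+1/4·2.999507≈2.410379
n=6: y≈2.410379, sp=3, e=sp−y≈0.589621; I≈12.036908, D=e−e_prev≈-0.334751; u=1/4·0.589621+1/4·12.036908+1/4·(-0.334751)≈3.072945; next y=4/5·2.410379+1/4·3.072945≈2.696539
n=7: y≈2.696539, sp=4, e=sp−y≈1.303461; I≈13.340369, D=e−e_prev≈0.713840; u=1/4·1.303461+1/4·13.340369+1/4·0.713840≈3.839417; next y=4/5·2.696539+1/4·3.839417≈3.117086
n=8: y≈3.117086, sp=4, e=sp−y≈0.882914; I≈14.223283, D=e−e_prev≈-0.420546; u=1/4·0.882914+1/4·14.223283+1/4·(-0.420546)≈3.671413; next y=4/5·3.117086+1/4·3.671413≈3.411522
n=9: y≈3.411522, sp=4, e=sp−y≈0.588478; I≈14.811762, D=e−e_prev≈-0.294436; u=1/4·0.588478+1/4·14.811762+1/4·(-0.294436)≈3.776451; next y=4/5·3.411522+1/4·3.776451≈3.673330
n=10: y≈3.673330, sp=4, e=sp−y≈0.326670; I≈15.138431, D=e−e_prev≈-0.261808; u=1/4·0.326670+1/4·15.138431+1/4·(-0.261808)≈3.800823; next y=4/5·3.673330+1/4·3.800823≈3.888870
n=11: y≈3.888870, sp=4, e=sp−y≈0.111130; I≈15.249562, D=e−e_prev≈-0.215540; u=1/4·0.111130+1/4·15.249562+1/4·(-0.215540)≈3.786288; next y=4/5·3.888870+1/4·3.786288≈4.057668

0 3 2.250 0.000
1 3 1.828 0.563
2 3 2.320 0.907
3 3 2.630 1.306
4 3 2.856 1.702
5 3 3.000 2.076
6 3 3.073 2.410
7 4 3.839 2.697
8 4 3.671 3.117
9 4 3.776 3.412
10 4 3.801 3.673
11 4 3.786 3.889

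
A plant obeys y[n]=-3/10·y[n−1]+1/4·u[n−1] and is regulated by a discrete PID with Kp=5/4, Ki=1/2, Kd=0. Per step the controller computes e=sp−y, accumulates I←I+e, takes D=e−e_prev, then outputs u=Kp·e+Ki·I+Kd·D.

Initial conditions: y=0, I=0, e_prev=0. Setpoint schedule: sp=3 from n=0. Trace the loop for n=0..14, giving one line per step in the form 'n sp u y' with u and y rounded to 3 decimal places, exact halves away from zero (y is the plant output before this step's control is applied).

(exact arithmetic carried between steps; '≈' marks a value shown rounded to 6 d.p. or computed from one; I and e_prev carry over from the previous line; the table rounds u and y to 3 d.p., halves away from zero)
n=0: y=0, sp=3, e=sp−y=3; I=3, D=e−e_prev=3; u=5/4·3+1/2·3+0·3=5.25; next y=-3/10·0+1/4·5.25=1.3125
n=1: y=1.3125, sp=3, e=sp−y=1.6875; I=4.6875, D=e−e_prev=-1.3125; u=5/4·1.6875+1/2·4.6875+0·(-1.3125)=4.453125; next y=-3/10·1.3125+1/4·4.453125≈0.719531
n=2: y≈0.719531, sp=3, e=sp−y≈2.280469; I≈6.967969, D=e−e_prev≈0.592969; u=5/4·2.280469+1/2·6.967969+0·0.592969≈6.334570; next y=-3/10·0.719531+1/4·6.334570≈1.367783
n=3: y≈1.367783, sp=3, e=sp−y≈1.632217; I≈8.600186, D=e−e_prev≈-0.648252; u=5/4·1.632217+1/2·8.600186+0·(-0.648252)≈6.340364; next y=-3/10·1.367783+1/4·6.340364≈1.174756
n=4: y≈1.174756, sp=3, e=sp−y≈1.825244; I≈10.425430, D=e−e_prev≈0.193027; u=5/4·1.825244+1/2·10.425430+0·0.193027≈7.494270; next y=-3/10·1.174756+1/4·7.494270≈1.521141
n=5: y≈1.521141, sp=3, e=sp−y≈1.478859; I≈11.904289, D=e−e_prev≈-0.346385; u=5/4·1.478859+1/2·11.904289+0·(-0.346385)≈7.800719; next y=-3/10·1.521141+1/4·7.800719≈1.493837
n=6: y≈1.493837, sp=3, e=sp−y≈1.506163; I≈13.410451, D=e−e_prev≈0.027303; u=5/4·1.506163+1/2·13.410451+0·0.027303≈8.587929; next y=-3/10·1.493837+1/4·8.587929≈1.698831
n=7: y≈1.698831, sp=3, e=sp−y≈1.301169; I≈14.711620, D=e−e_prev≈-0.204994; u=5/4·1.301169+1/2·14.711620+0·(-0.204994)≈8.982271; next y=-3/10·1.698831+1/4·8.982271≈1.735919
n=8: y≈1.735919, sp=3, e=sp−y≈1.264081; I≈15.975702, D=e−e_prev≈-0.037088; u=5/4·1.264081+1/2·15.975702+0·(-0.037088)≈9.567953; next y=-3/10·1.735919+1/4·9.567953≈1.871213
n=9: y≈1.871213, sp=3, e=sp−y≈1.128787; I≈17.104489, D=e−e_prev≈-0.135294; u=5/4·1.128787+1/2·17.104489+0·(-0.135294)≈9.963229; next y=-3/10·1.871213+1/4·9.963229≈1.929443
n=10: y≈1.929443, sp=3, e=sp−y≈1.070557; I≈18.175046, D=e−e_prev≈-0.058231; u=5/4·1.070557+1/2·18.175046+0·(-0.058231)≈10.425719; next y=-3/10·1.929443+1/4·10.425719≈2.027597
n=11: y≈2.027597, sp=3, e=sp−y≈0.972403; I≈19.147449, D=e−e_prev≈-0.098153; u=5/4·0.972403+1/2·19.147449+0·(-0.098153)≈10.789229; next y=-3/10·2.027597+1/4·10.789229≈2.089028
n=12: y≈2.089028, sp=3, e=sp−y≈0.910972; I≈20.058421, D=e−e_prev≈-0.061432; u=5/4·0.910972+1/2·20.058421+0·(-0.061432)≈11.167925; next y=-3/10·2.089028+1/4·11.167925≈2.165273
n=13: y≈2.165273, sp=3, e=sp−y≈0.834727; I≈20.893148, D=e−e_prev≈-0.076245; u=5/4·0.834727+1/2·20.893148+0·(-0.076245)≈11.489983; next y=-3/10·2.165273+1/4·11.489983≈2.222914
n=14: y≈2.222914, sp=3, e=sp−y≈0.777086; I≈21.670234, D=e−e_prev≈-0.057641; u=5/4·0.777086+1/2·21.670234+0·(-0.057641)≈11.806475; next y=-3/10·2.222914+1/4·11.806475≈2.284745

0 3 5.250 0.000
1 3 4.453 1.313
2 3 6.335 0.720
3 3 6.340 1.368
4 3 7.494 1.175
5 3 7.801 1.521
6 3 8.588 1.494
7 3 8.982 1.699
8 3 9.568 1.736
9 3 9.963 1.871
10 3 10.426 1.929
11 3 10.789 2.028
12 3 11.168 2.089
13 3 11.490 2.165
14 3 11.806 2.223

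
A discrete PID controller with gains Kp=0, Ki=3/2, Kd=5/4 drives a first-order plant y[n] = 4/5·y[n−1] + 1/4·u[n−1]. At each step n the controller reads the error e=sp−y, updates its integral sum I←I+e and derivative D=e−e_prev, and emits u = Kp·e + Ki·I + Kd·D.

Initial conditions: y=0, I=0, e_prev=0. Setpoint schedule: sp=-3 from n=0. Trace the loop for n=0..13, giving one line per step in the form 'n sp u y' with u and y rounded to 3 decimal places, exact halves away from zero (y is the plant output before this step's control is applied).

0 -3 -8.250 0.000
1 -3 -3.328 -2.063
2 -3 -6.159 -2.482
3 -3 -4.591 -3.525
4 -3 -3.890 -3.968
5 -3 -2.499 -4.147
6 -3 -1.565 -3.942
7 -3 -0.988 -3.545
8 -3 -0.944 -3.083
9 -3 -1.289 -2.703
10 -3 -1.860 -2.484
11 -3 -2.448 -2.452
12 -3 -2.895 -2.574
13 -3 -3.112 -2.783

(exact arithmetic carried between steps; '≈' marks a value shown rounded to 6 d.p. or computed from one; I and e_prev carry over from the previous line; the table rounds u and y to 3 d.p., halves away from zero)
n=0: y=0, sp=-3, e=sp−y=-3; I=-3, D=e−e_prev=-3; u=0·(-3)+3/2·(-3)+5/4·(-3)=-8.25; next y=4/5·0+1/4·(-8.25)=-2.0625
n=1: y=-2.0625, sp=-3, e=sp−y=-0.9375; I=-3.9375, D=e−e_prev=2.0625; u=0·(-0.9375)+3/2·(-3.9375)+5/4·2.0625=-3.328125; next y=4/5·(-2.0625)+1/4·(-3.328125)≈-2.482031
n=2: y≈-2.482031, sp=-3, e=sp−y≈-0.517969; I≈-4.455469, D=e−e_prev≈0.419531; u=0·(-0.517969)+3/2·(-4.455469)+5/4·0.419531≈-6.158789; next y=4/5·(-2.482031)+1/4·(-6.158789)≈-3.525322
n=3: y≈-3.525322, sp=-3, e=sp−y≈0.525322; I≈-3.930146, D=e−e_prev≈1.043291; u=0·0.525322+3/2·(-3.930146)+5/4·1.043291≈-4.591106; next y=4/5·(-3.525322)+1/4·(-4.591106)≈-3.968034
n=4: y≈-3.968034, sp=-3, e=sp−y≈0.968034; I≈-2.962112, D=e−e_prev≈0.442712; u=0·0.968034+3/2·(-2.962112)+5/4·0.442712≈-3.889778; next y=4/5·(-3.968034)+1/4·(-3.889778)≈-4.146872
n=5: y≈-4.146872, sp=-3, e=sp−y≈1.146872; I≈-1.815240, D=e−e_prev≈0.178838; u=0·1.146872+3/2·(-1.815240)+5/4·0.178838≈-2.499313; next y=4/5·(-4.146872)+1/4·(-2.499313)≈-3.942326
n=6: y≈-3.942326, sp=-3, e=sp−y≈0.942326; I≈-0.872914, D=e−e_prev≈-0.204546; u=0·0.942326+3/2·(-0.872914)+5/4·(-0.204546)≈-1.565054; next y=4/5·(-3.942326)+1/4·(-1.565054)≈-3.545124
n=7: y≈-3.545124, sp=-3, e=sp−y≈0.545124; I≈-0.327790, D=e−e_prev≈-0.397202; u=0·0.545124+3/2·(-0.327790)+5/4·(-0.397202)≈-0.988187; next y=4/5·(-3.545124)+1/4·(-0.988187)≈-3.083146
n=8: y≈-3.083146, sp=-3, e=sp−y≈0.083146; I≈-0.244644, D=e−e_prev≈-0.461978; u=0·0.083146+3/2·(-0.244644)+5/4·(-0.461978)≈-0.944438; next y=4/5·(-3.083146)+1/4·(-0.944438)≈-2.702627
n=9: y≈-2.702627, sp=-3, e=sp−y≈-0.297373; I≈-0.542017, D=e−e_prev≈-0.380520; u=0·(-0.297373)+3/2·(-0.542017)+5/4·(-0.380520)≈-1.288676; next y=4/5·(-2.702627)+1/4·(-1.288676)≈-2.484270
n=10: y≈-2.484270, sp=-3, e=sp−y≈-0.515730; I≈-1.057747, D=e−e_prev≈-0.218356; u=0·(-0.515730)+3/2·(-1.057747)+5/4·(-0.218356)≈-1.859566; next y=4/5·(-2.484270)+1/4·(-1.859566)≈-2.452308
n=11: y≈-2.452308, sp=-3, e=sp−y≈-0.547692; I≈-1.605440, D=e−e_prev≈-0.031962; u=0·(-0.547692)+3/2·(-1.605440)+5/4·(-0.031962)≈-2.448112; next y=4/5·(-2.452308)+1/4·(-2.448112)≈-2.573874
n=12: y≈-2.573874, sp=-3, e=sp−y≈-0.426126; I≈-2.031565, D=e−e_prev≈0.121567; u=0·(-0.426126)+3/2·(-2.031565)+5/4·0.121567≈-2.895390; next y=4/5·(-2.573874)+1/4·(-2.895390)≈-2.782947
n=13: y≈-2.782947, sp=-3, e=sp−y≈-0.217053; I≈-2.248618, D=e−e_prev≈0.209073; u=0·(-0.217053)+3/2·(-2.248618)+5/4·0.209073≈-3.111587; next y=4/5·(-2.782947)+1/4·(-3.111587)≈-3.004254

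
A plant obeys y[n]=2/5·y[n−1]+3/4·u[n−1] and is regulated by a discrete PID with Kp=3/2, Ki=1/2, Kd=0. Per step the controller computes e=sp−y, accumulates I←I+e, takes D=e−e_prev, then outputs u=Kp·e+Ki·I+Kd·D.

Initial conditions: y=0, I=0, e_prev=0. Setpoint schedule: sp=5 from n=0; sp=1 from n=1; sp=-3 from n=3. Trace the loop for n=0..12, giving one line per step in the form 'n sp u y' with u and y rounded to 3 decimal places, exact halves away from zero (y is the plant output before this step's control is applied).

(exact arithmetic carried between steps; '≈' marks a value shown rounded to 6 d.p. or computed from one; I and e_prev carry over from the previous line; the table rounds u and y to 3 d.p., halves away from zero)
n=0: y=0, sp=5, e=sp−y=5; I=5, D=e−e_prev=5; u=3/2·5+1/2·5+0·5=10; next y=2/5·0+3/4·10=7.5
n=1: y=7.5, sp=1, e=sp−y=-6.5; I=-1.5, D=e−e_prev=-11.5; u=3/2·(-6.5)+1/2·(-1.5)+0·(-11.5)=-10.5; next y=2/5·7.5+3/4·(-10.5)=-4.875
n=2: y=-4.875, sp=1, e=sp−y=5.875; I=4.375, D=e−e_prev=12.375; u=3/2·5.875+1/2·4.375+0·12.375=11; next y=2/5·(-4.875)+3/4·11=6.3
n=3: y=6.3, sp=-3, e=sp−y=-9.3; I=-4.925, D=e−e_prev=-15.175; u=3/2·(-9.3)+1/2·(-4.925)+0·(-15.175)=-16.4125; next y=2/5·6.3+3/4·(-16.4125)=-9.789375
n=4: y=-9.789375, sp=-3, e=sp−y=6.789375; I=1.864375, D=e−e_prev=16.089375; u=3/2·6.789375+1/2·1.864375+0·16.089375=11.11625; next y=2/5·(-9.789375)+3/4·11.11625≈4.421438
n=5: y≈4.421438, sp=-3, e=sp−y≈-7.421438; I≈-5.557063, D=e−e_prev≈-14.210813; u=3/2·(-7.421438)+1/2·(-5.557063)+0·(-14.210813)≈-13.910688; next y=2/5·4.421438+3/4·(-13.910688)≈-8.664441
n=6: y≈-8.664441, sp=-3, e=sp−y≈5.664441; I≈0.107378, D=e−e_prev≈13.085878; u=3/2·5.664441+1/2·0.107378+0·13.085878≈8.55035; next y=2/5·(-8.664441)+3/4·8.55035≈2.946986
n=7: y≈2.946986, sp=-3, e=sp−y≈-5.946986; I≈-5.839608, D=e−e_prev≈-11.611427; u=3/2·(-5.946986)+1/2·(-5.839608)+0·(-11.611427)≈-11.840283; next y=2/5·2.946986+3/4·(-11.840283)≈-7.701418
n=8: y≈-7.701418, sp=-3, e=sp−y≈4.701418; I≈-1.138190, D=e−e_prev≈10.648404; u=3/2·4.701418+1/2·(-1.138190)+0·10.648404≈6.483032; next y=2/5·(-7.701418)+3/4·6.483032≈1.781707
n=9: y≈1.781707, sp=-3, e=sp−y≈-4.781707; I≈-5.919897, D=e−e_prev≈-9.483125; u=3/2·(-4.781707)+1/2·(-5.919897)+0·(-9.483125)≈-10.132509; next y=2/5·1.781707+3/4·(-10.132509)≈-6.886699
n=10: y≈-6.886699, sp=-3, e=sp−y≈3.886699; I≈-2.033198, D=e−e_prev≈8.668406; u=3/2·3.886699+1/2·(-2.033198)+0·8.668406≈4.813449; next y=2/5·(-6.886699)+3/4·4.813449≈0.855407
n=11: y≈0.855407, sp=-3, e=sp−y≈-3.855407; I≈-5.888605, D=e−e_prev≈-7.742106; u=3/2·(-3.855407)+1/2·(-5.888605)+0·(-7.742106)≈-8.727414; next y=2/5·0.855407+3/4·(-8.727414)≈-6.203397
n=12: y≈-6.203397, sp=-3, e=sp−y≈3.203397; I≈-2.685208, D=e−e_prev≈7.058805; u=3/2·3.203397+1/2·(-2.685208)+0·7.058805≈3.462492; next y=2/5·(-6.203397)+3/4·3.462492≈0.115510

0 5 10.000 0.000
1 1 -10.500 7.500
2 1 11.000 -4.875
3 -3 -16.413 6.300
4 -3 11.116 -9.789
5 -3 -13.911 4.421
6 -3 8.550 -8.664
7 -3 -11.840 2.947
8 -3 6.483 -7.701
9 -3 -10.133 1.782
10 -3 4.813 -6.887
11 -3 -8.727 0.855
12 -3 3.462 -6.203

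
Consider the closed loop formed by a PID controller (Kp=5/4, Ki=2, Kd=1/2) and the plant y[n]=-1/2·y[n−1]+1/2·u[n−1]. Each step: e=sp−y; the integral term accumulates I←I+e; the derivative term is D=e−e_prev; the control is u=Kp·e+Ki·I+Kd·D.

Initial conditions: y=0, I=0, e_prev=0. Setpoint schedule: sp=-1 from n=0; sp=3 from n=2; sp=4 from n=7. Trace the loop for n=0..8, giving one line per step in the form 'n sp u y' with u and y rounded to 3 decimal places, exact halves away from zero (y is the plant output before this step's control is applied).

(exact arithmetic carried between steps; '≈' marks a value shown rounded to 6 d.p. or computed from one; I and e_prev carry over from the previous line; the table rounds u and y to 3 d.p., halves away from zero)
n=0: y=0, sp=-1, e=sp−y=-1; I=-1, D=e−e_prev=-1; u=5/4·(-1)+2·(-1)+1/2·(-1)=-3.75; next y=-1/2·0+1/2·(-3.75)=-1.875
n=1: y=-1.875, sp=-1, e=sp−y=0.875; I=-0.125, D=e−e_prev=1.875; u=5/4·0.875+2·(-0.125)+1/2·1.875=1.78125; next y=-1/2·(-1.875)+1/2·1.78125=1.828125
n=2: y=1.828125, sp=3, e=sp−y=1.171875; I=1.046875, D=e−e_prev=0.296875; u=5/4·1.171875+2·1.046875+1/2·0.296875≈3.707031; next y=-1/2·1.828125+1/2·3.707031≈0.939453
n=3: y≈0.939453, sp=3, e=sp−y≈2.060547; I≈3.107422, D=e−e_prev≈0.888672; u=5/4·2.060547+2·3.107422+1/2·0.888672≈9.234863; next y=-1/2·0.939453+1/2·9.234863≈4.147705
n=4: y≈4.147705, sp=3, e=sp−y≈-1.147705; I≈1.959717, D=e−e_prev≈-3.208252; u=5/4·(-1.147705)+2·1.959717+1/2·(-3.208252)≈0.880676; next y=-1/2·4.147705+1/2·0.880676≈-1.633514
n=5: y≈-1.633514, sp=3, e=sp−y≈4.633514; I≈6.593231, D=e−e_prev≈5.781219; u=5/4·4.633514+2·6.593231+1/2·5.781219≈21.868965; next y=-1/2·(-1.633514)+1/2·21.868965≈11.751240
n=6: y≈11.751240, sp=3, e=sp−y≈-8.751240; I≈-2.158009, D=e−e_prev≈-13.384754; u=5/4·(-8.751240)+2·(-2.158009)+1/2·(-13.384754)≈-21.947444; next y=-1/2·11.751240+1/2·(-21.947444)≈-16.849342
n=7: y≈-16.849342, sp=4, e=sp−y≈20.849342; I≈18.691333, D=e−e_prev≈29.600582; u=5/4·20.849342+2·18.691333+1/2·29.600582≈78.244635; next y=-1/2·(-16.849342)+1/2·78.244635≈47.546988
n=8: y≈47.546988, sp=4, e=sp−y≈-43.546988; I≈-24.855655, D=e−e_prev≈-64.396330; u=5/4·(-43.546988)+2·(-24.855655)+1/2·(-64.396330)≈-136.343211; next y=-1/2·47.546988+1/2·(-136.343211)≈-91.945099

0 -1 -3.750 0.000
1 -1 1.781 -1.875
2 3 3.707 1.828
3 3 9.235 0.939
4 3 0.881 4.148
5 3 21.869 -1.634
6 3 -21.947 11.751
7 4 78.245 -16.849
8 4 -136.343 47.547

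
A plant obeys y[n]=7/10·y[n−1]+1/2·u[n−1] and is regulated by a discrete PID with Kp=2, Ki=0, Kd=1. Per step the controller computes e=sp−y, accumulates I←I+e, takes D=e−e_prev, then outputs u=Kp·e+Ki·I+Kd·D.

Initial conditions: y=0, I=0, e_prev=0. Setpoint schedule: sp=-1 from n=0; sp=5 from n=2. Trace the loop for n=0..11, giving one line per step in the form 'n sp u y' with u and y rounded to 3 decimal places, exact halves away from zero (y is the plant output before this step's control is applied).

(exact arithmetic carried between steps; '≈' marks a value shown rounded to 6 d.p. or computed from one; I and e_prev carry over from the previous line; the table rounds u and y to 3 d.p., halves away from zero)
n=0: y=0, sp=-1, e=sp−y=-1; I=-1, D=e−e_prev=-1; u=2·(-1)+0·(-1)+1·(-1)=-3; next y=7/10·0+1/2·(-3)=-1.5
n=1: y=-1.5, sp=-1, e=sp−y=0.5; I=-0.5, D=e−e_prev=1.5; u=2·0.5+0·(-0.5)+1·1.5=2.5; next y=7/10·(-1.5)+1/2·2.5=0.2
n=2: y=0.2, sp=5, e=sp−y=4.8; I=4.3, D=e−e_prev=4.3; u=2·4.8+0·4.3+1·4.3=13.9; next y=7/10·0.2+1/2·13.9=7.09
n=3: y=7.09, sp=5, e=sp−y=-2.09; I=2.21, D=e−e_prev=-6.89; u=2·(-2.09)+0·2.21+1·(-6.89)=-11.07; next y=7/10·7.09+1/2·(-11.07)=-0.572
n=4: y=-0.572, sp=5, e=sp−y=5.572; I=7.782, D=e−e_prev=7.662; u=2·5.572+0·7.782+1·7.662=18.806; next y=7/10·(-0.572)+1/2·18.806=9.0026
n=5: y=9.0026, sp=5, e=sp−y=-4.0026; I=3.7794, D=e−e_prev=-9.5746; u=2·(-4.0026)+0·3.7794+1·(-9.5746)=-17.5798; next y=7/10·9.0026+1/2·(-17.5798)=-2.48808
n=6: y=-2.48808, sp=5, e=sp−y=7.48808; I=11.26748, D=e−e_prev=11.49068; u=2·7.48808+0·11.26748+1·11.49068=26.46684; next y=7/10·(-2.48808)+1/2·26.46684=11.491764
n=7: y=11.491764, sp=5, e=sp−y=-6.491764; I=4.775716, D=e−e_prev=-13.979844; u=2·(-6.491764)+0·4.775716+1·(-13.979844)=-26.963372; next y=7/10·11.491764+1/2·(-26.963372)≈-5.437451
n=8: y≈-5.437451, sp=5, e=sp−y≈10.437451; I≈15.213167, D=e−e_prev≈16.929215; u=2·10.437451+0·15.213167+1·16.929215≈37.804118; next y=7/10·(-5.437451)+1/2·37.804118≈15.095843
n=9: y≈15.095843, sp=5, e=sp−y≈-10.095843; I≈5.117324, D=e−e_prev≈-20.533294; u=2·(-10.095843)+0·5.117324+1·(-20.533294)≈-40.724980; next y=7/10·15.095843+1/2·(-40.724980)≈-9.795400
n=10: y≈-9.795400, sp=5, e=sp−y≈14.795400; I≈19.912724, D=e−e_prev≈24.891243; u=2·14.795400+0·19.912724+1·24.891243≈54.482043; next y=7/10·(-9.795400)+1/2·54.482043≈20.384241
n=11: y≈20.384241, sp=5, e=sp−y≈-15.384241; I≈4.528483, D=e−e_prev≈-30.179641; u=2·(-15.384241)+0·4.528483+1·(-30.179641)≈-60.948124; next y=7/10·20.384241+1/2·(-60.948124)≈-16.205093

0 -1 -3.000 0.000
1 -1 2.500 -1.500
2 5 13.900 0.200
3 5 -11.070 7.090
4 5 18.806 -0.572
5 5 -17.580 9.003
6 5 26.467 -2.488
7 5 -26.963 11.492
8 5 37.804 -5.437
9 5 -40.725 15.096
10 5 54.482 -9.795
11 5 -60.948 20.384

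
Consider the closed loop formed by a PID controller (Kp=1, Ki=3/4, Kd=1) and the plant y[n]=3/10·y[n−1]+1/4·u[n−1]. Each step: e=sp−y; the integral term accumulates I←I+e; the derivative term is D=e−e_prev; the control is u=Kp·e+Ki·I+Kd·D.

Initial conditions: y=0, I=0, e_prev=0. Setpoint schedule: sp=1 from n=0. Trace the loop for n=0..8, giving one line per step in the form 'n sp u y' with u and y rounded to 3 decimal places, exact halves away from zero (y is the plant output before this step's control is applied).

0 1 2.750 0.000
1 1 0.609 0.688
2 1 2.436 0.359
3 1 1.604 0.717
4 1 2.451 0.616
5 1 2.139 0.797
6 1 2.537 0.774
7 1 2.429 0.866
8 1 2.620 0.867

(exact arithmetic carried between steps; '≈' marks a value shown rounded to 6 d.p. or computed from one; I and e_prev carry over from the previous line; the table rounds u and y to 3 d.p., halves away from zero)
n=0: y=0, sp=1, e=sp−y=1; I=1, D=e−e_prev=1; u=1·1+3/4·1+1·1=2.75; next y=3/10·0+1/4·2.75=0.6875
n=1: y=0.6875, sp=1, e=sp−y=0.3125; I=1.3125, D=e−e_prev=-0.6875; u=1·0.3125+3/4·1.3125+1·(-0.6875)=0.609375; next y=3/10·0.6875+1/4·0.609375≈0.358594
n=2: y≈0.358594, sp=1, e=sp−y≈0.641406; I≈1.953906, D=e−e_prev≈0.328906; u=1·0.641406+3/4·1.953906+1·0.328906≈2.435742; next y=3/10·0.358594+1/4·2.435742≈0.716514
n=3: y≈0.716514, sp=1, e=sp−y≈0.283486; I≈2.237393, D=e−e_prev≈-0.357920; u=1·0.283486+3/4·2.237393+1·(-0.357920)≈1.603611; next y=3/10·0.716514+1/4·1.603611≈0.615857
n=4: y≈0.615857, sp=1, e=sp−y≈0.384143; I≈2.621536, D=e−e_prev≈0.100657; u=1·0.384143+3/4·2.621536+1·0.100657≈2.450952; next y=3/10·0.615857+1/4·2.450952≈0.797495
n=5: y≈0.797495, sp=1, e=sp−y≈0.202505; I≈2.824041, D=e−e_prev≈-0.181638; u=1·0.202505+3/4·2.824041+1·(-0.181638)≈2.138897; next y=3/10·0.797495+1/4·2.138897≈0.773973
n=6: y≈0.773973, sp=1, e=sp−y≈0.226027; I≈3.050068, D=e−e_prev≈0.023522; u=1·0.226027+3/4·3.050068+1·0.023522≈2.537100; next y=3/10·0.773973+1/4·2.537100≈0.866467
n=7: y≈0.866467, sp=1, e=sp−y≈0.133533; I≈3.183601, D=e−e_prev≈-0.092494; u=1·0.133533+3/4·3.183601+1·(-0.092494)≈2.428740; next y=3/10·0.866467+1/4·2.428740≈0.867125
n=8: y≈0.867125, sp=1, e=sp−y≈0.132875; I≈3.316476, D=e−e_prev≈-0.000658; u=1·0.132875+3/4·3.316476+1·(-0.000658)≈2.619574; next y=3/10·0.867125+1/4·2.619574≈0.915031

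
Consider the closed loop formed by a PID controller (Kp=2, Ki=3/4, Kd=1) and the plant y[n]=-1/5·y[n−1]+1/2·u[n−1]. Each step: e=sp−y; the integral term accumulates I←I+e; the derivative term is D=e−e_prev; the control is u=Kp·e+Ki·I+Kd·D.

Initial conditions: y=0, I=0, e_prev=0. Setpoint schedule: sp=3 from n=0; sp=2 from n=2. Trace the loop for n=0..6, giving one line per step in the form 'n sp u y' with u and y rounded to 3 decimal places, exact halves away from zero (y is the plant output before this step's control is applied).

(exact arithmetic carried between steps; '≈' marks a value shown rounded to 6 d.p. or computed from one; I and e_prev carry over from the previous line; the table rounds u and y to 3 d.p., halves away from zero)
n=0: y=0, sp=3, e=sp−y=3; I=3, D=e−e_prev=3; u=2·3+3/4·3+1·3=11.25; next y=-1/5·0+1/2·11.25=5.625
n=1: y=5.625, sp=3, e=sp−y=-2.625; I=0.375, D=e−e_prev=-5.625; u=2·(-2.625)+3/4·0.375+1·(-5.625)=-10.59375; next y=-1/5·5.625+1/2·(-10.59375)=-6.421875
n=2: y=-6.421875, sp=2, e=sp−y=8.421875; I=8.796875, D=e−e_prev=11.046875; u=2·8.421875+3/4·8.796875+1·11.046875≈34.488281; next y=-1/5·(-6.421875)+1/2·34.488281≈18.528516
n=3: y≈18.528516, sp=2, e=sp−y≈-16.528516; I≈-7.731641, D=e−e_prev≈-24.950391; u=2·(-16.528516)+3/4·(-7.731641)+1·(-24.950391)≈-63.806152; next y=-1/5·18.528516+1/2·(-63.806152)≈-35.608779
n=4: y≈-35.608779, sp=2, e=sp−y≈37.608779; I≈29.877139, D=e−e_prev≈54.137295; u=2·37.608779+3/4·29.877139+1·54.137295≈151.762708; next y=-1/5·(-35.608779)+1/2·151.762708≈83.003110
n=5: y≈83.003110, sp=2, e=sp−y≈-81.003110; I≈-51.125971, D=e−e_prev≈-118.611889; u=2·(-81.003110)+3/4·(-51.125971)+1·(-118.611889)≈-318.962586; next y=-1/5·83.003110+1/2·(-318.962586)≈-176.081915
n=6: y≈-176.081915, sp=2, e=sp−y≈178.081915; I≈126.955944, D=e−e_prev≈259.085025; u=2·178.081915+3/4·126.955944+1·259.085025≈710.465813; next y=-1/5·(-176.081915)+1/2·710.465813≈390.449290

0 3 11.250 0.000
1 3 -10.594 5.625
2 2 34.488 -6.422
3 2 -63.806 18.529
4 2 151.763 -35.609
5 2 -318.963 83.003
6 2 710.466 -176.082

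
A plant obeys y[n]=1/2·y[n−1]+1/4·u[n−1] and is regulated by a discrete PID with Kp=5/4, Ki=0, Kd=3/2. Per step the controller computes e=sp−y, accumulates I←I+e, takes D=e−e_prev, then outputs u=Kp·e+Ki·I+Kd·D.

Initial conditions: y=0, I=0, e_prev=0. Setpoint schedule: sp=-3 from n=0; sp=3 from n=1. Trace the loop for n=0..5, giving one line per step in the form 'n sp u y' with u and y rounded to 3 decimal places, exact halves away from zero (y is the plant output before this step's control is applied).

(exact arithmetic carried between steps; '≈' marks a value shown rounded to 6 d.p. or computed from one; I and e_prev carry over from the previous line; the table rounds u and y to 3 d.p., halves away from zero)
n=0: y=0, sp=-3, e=sp−y=-3; I=-3, D=e−e_prev=-3; u=5/4·(-3)+0·(-3)+3/2·(-3)=-8.25; next y=1/2·0+1/4·(-8.25)=-2.0625
n=1: y=-2.0625, sp=3, e=sp−y=5.0625; I=2.0625, D=e−e_prev=8.0625; u=5/4·5.0625+0·2.0625+3/2·8.0625=18.421875; next y=1/2·(-2.0625)+1/4·18.421875≈3.574219
n=2: y≈3.574219, sp=3, e=sp−y≈-0.574219; I≈1.488281, D=e−e_prev≈-5.636719; u=5/4·(-0.574219)+0·1.488281+3/2·(-5.636719)≈-9.172852; next y=1/2·3.574219+1/4·(-9.172852)≈-0.506104
n=3: y≈-0.506104, sp=3, e=sp−y≈3.506104; I≈4.994385, D=e−e_prev≈4.080322; u=5/4·3.506104+0·4.994385+3/2·4.080322≈10.503113; next y=1/2·(-0.506104)+1/4·10.503113≈2.372726
n=4: y≈2.372726, sp=3, e=sp−y≈0.627274; I≈5.621658, D=e−e_prev≈-2.878830; u=5/4·0.627274+0·5.621658+3/2·(-2.878830)≈-3.534153; next y=1/2·2.372726+1/4·(-3.534153)≈0.302825
n=5: y≈0.302825, sp=3, e=sp−y≈2.697175; I≈8.318833, D=e−e_prev≈2.069901; u=5/4·2.697175+0·8.318833+3/2·2.069901≈6.476321; next y=1/2·0.302825+1/4·6.476321≈1.770493

0 -3 -8.250 0.000
1 3 18.422 -2.063
2 3 -9.173 3.574
3 3 10.503 -0.506
4 3 -3.534 2.373
5 3 6.476 0.303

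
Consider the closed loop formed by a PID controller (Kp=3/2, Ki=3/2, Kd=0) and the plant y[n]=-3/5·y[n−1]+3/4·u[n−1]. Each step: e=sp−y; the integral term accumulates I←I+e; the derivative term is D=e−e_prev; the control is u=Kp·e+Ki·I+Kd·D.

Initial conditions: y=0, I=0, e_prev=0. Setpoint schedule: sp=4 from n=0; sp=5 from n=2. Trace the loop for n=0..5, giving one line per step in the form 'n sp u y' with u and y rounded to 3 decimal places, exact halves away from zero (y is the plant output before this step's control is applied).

(exact arithmetic carried between steps; '≈' marks a value shown rounded to 6 d.p. or computed from one; I and e_prev carry over from the previous line; the table rounds u and y to 3 d.p., halves away from zero)
n=0: y=0, sp=4, e=sp−y=4; I=4, D=e−e_prev=4; u=3/2·4+3/2·4+0·4=12; next y=-3/5·0+3/4·12=9
n=1: y=9, sp=4, e=sp−y=-5; I=-1, D=e−e_prev=-9; u=3/2·(-5)+3/2·(-1)+0·(-9)=-9; next y=-3/5·9+3/4·(-9)=-12.15
n=2: y=-12.15, sp=5, e=sp−y=17.15; I=16.15, D=e−e_prev=22.15; u=3/2·17.15+3/2·16.15+0·22.15=49.95; next y=-3/5·(-12.15)+3/4·49.95=44.7525
n=3: y=44.7525, sp=5, e=sp−y=-39.7525; I=-23.6025, D=e−e_prev=-56.9025; u=3/2·(-39.7525)+3/2·(-23.6025)+0·(-56.9025)=-95.0325; next y=-3/5·44.7525+3/4·(-95.0325)=-98.125875
n=4: y=-98.125875, sp=5, e=sp−y=103.125875; I=79.523375, D=e−e_prev=142.878375; u=3/2·103.125875+3/2·79.523375+0·142.878375=273.973875; next y=-3/5·(-98.125875)+3/4·273.973875≈264.355931
n=5: y≈264.355931, sp=5, e=sp−y≈-259.355931; I≈-179.832556, D=e−e_prev≈-362.481806; u=3/2·(-259.355931)+3/2·(-179.832556)+0·(-362.481806)≈-658.782731; next y=-3/5·264.355931+3/4·(-658.782731)≈-652.700607

0 4 12.000 0.000
1 4 -9.000 9.000
2 5 49.950 -12.150
3 5 -95.033 44.753
4 5 273.974 -98.126
5 5 -658.783 264.356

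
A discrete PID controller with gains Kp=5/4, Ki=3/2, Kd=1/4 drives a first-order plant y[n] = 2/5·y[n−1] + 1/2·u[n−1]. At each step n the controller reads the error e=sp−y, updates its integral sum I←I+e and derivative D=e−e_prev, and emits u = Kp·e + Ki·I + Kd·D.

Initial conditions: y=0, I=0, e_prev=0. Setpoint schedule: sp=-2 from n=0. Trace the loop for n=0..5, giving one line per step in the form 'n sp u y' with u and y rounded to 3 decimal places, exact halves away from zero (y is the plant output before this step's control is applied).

(exact arithmetic carried between steps; '≈' marks a value shown rounded to 6 d.p. or computed from one; I and e_prev carry over from the previous line; the table rounds u and y to 3 d.p., halves away from zero)
n=0: y=0, sp=-2, e=sp−y=-2; I=-2, D=e−e_prev=-2; u=5/4·(-2)+3/2·(-2)+1/4·(-2)=-6; next y=2/5·0+1/2·(-6)=-3
n=1: y=-3, sp=-2, e=sp−y=1; I=-1, D=e−e_prev=3; u=5/4·1+3/2·(-1)+1/4·3=0.5; next y=2/5·(-3)+1/2·0.5=-0.95
n=2: y=-0.95, sp=-2, e=sp−y=-1.05; I=-2.05, D=e−e_prev=-2.05; u=5/4·(-1.05)+3/2·(-2.05)+1/4·(-2.05)=-4.9; next y=2/5·(-0.95)+1/2·(-4.9)=-2.83
n=3: y=-2.83, sp=-2, e=sp−y=0.83; I=-1.22, D=e−e_prev=1.88; u=5/4·0.83+3/2·(-1.22)+1/4·1.88=-0.3225; next y=2/5·(-2.83)+1/2·(-0.3225)=-1.29325
n=4: y=-1.29325, sp=-2, e=sp−y=-0.70675; I=-1.92675, D=e−e_prev=-1.53675; u=5/4·(-0.70675)+3/2·(-1.92675)+1/4·(-1.53675)=-4.15775; next y=2/5·(-1.29325)+1/2·(-4.15775)=-2.596175
n=5: y=-2.596175, sp=-2, e=sp−y=0.596175; I=-1.330575, D=e−e_prev=1.302925; u=5/4·0.596175+3/2·(-1.330575)+1/4·1.302925≈-0.924913; next y=2/5·(-2.596175)+1/2·(-0.924913)≈-1.500926

0 -2 -6.000 0.000
1 -2 0.500 -3.000
2 -2 -4.900 -0.950
3 -2 -0.323 -2.830
4 -2 -4.158 -1.293
5 -2 -0.925 -2.596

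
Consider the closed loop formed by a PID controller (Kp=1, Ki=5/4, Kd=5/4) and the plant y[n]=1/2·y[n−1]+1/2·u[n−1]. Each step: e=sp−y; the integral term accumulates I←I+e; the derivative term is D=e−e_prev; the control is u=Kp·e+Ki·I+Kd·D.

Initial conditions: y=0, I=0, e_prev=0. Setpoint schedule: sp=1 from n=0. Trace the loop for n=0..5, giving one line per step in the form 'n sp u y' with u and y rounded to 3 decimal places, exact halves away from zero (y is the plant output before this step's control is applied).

(exact arithmetic carried between steps; '≈' marks a value shown rounded to 6 d.p. or computed from one; I and e_prev carry over from the previous line; the table rounds u and y to 3 d.p., halves away from zero)
n=0: y=0, sp=1, e=sp−y=1; I=1, D=e−e_prev=1; u=1·1+5/4·1+5/4·1=3.5; next y=1/2·0+1/2·3.5=1.75
n=1: y=1.75, sp=1, e=sp−y=-0.75; I=0.25, D=e−e_prev=-1.75; u=1·(-0.75)+5/4·0.25+5/4·(-1.75)=-2.625; next y=1/2·1.75+1/2·(-2.625)=-0.4375
n=2: y=-0.4375, sp=1, e=sp−y=1.4375; I=1.6875, D=e−e_prev=2.1875; u=1·1.4375+5/4·1.6875+5/4·2.1875=6.28125; next y=1/2·(-0.4375)+1/2·6.28125=2.921875
n=3: y=2.921875, sp=1, e=sp−y=-1.921875; I=-0.234375, D=e−e_prev=-3.359375; u=1·(-1.921875)+5/4·(-0.234375)+5/4·(-3.359375)≈-6.414063; next y=1/2·2.921875+1/2·(-6.414063)≈-1.746094
n=4: y≈-1.746094, sp=1, e=sp−y≈2.746094; I≈2.511719, D=e−e_prev≈4.667969; u=1·2.746094+5/4·2.511719+5/4·4.667969≈11.720703; next y=1/2·(-1.746094)+1/2·11.720703≈4.987305
n=5: y≈4.987305, sp=1, e=sp−y≈-3.987305; I≈-1.475586, D=e−e_prev≈-6.733398; u=1·(-3.987305)+5/4·(-1.475586)+5/4·(-6.733398)≈-14.248535; next y=1/2·4.987305+1/2·(-14.248535)≈-4.630615

0 1 3.500 0.000
1 1 -2.625 1.750
2 1 6.281 -0.438
3 1 -6.414 2.922
4 1 11.721 -1.746
5 1 -14.249 4.987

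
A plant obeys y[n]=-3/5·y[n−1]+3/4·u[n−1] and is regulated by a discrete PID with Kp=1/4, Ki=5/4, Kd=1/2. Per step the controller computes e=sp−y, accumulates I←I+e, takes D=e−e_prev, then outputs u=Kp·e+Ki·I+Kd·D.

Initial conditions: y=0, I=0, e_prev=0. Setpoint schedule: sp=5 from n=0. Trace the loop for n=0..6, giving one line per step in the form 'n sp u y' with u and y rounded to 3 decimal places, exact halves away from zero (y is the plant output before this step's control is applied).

(exact arithmetic carried between steps; '≈' marks a value shown rounded to 6 d.p. or computed from one; I and e_prev carry over from the previous line; the table rounds u and y to 3 d.p., halves away from zero)
n=0: y=0, sp=5, e=sp−y=5; I=5, D=e−e_prev=5; u=1/4·5+5/4·5+1/2·5=10; next y=-3/5·0+3/4·10=7.5
n=1: y=7.5, sp=5, e=sp−y=-2.5; I=2.5, D=e−e_prev=-7.5; u=1/4·(-2.5)+5/4·2.5+1/2·(-7.5)=-1.25; next y=-3/5·7.5+3/4·(-1.25)=-5.4375
n=2: y=-5.4375, sp=5, e=sp−y=10.4375; I=12.9375, D=e−e_prev=12.9375; u=1/4·10.4375+5/4·12.9375+1/2·12.9375=25.25; next y=-3/5·(-5.4375)+3/4·25.25=22.2
n=3: y=22.2, sp=5, e=sp−y=-17.2; I=-4.2625, D=e−e_prev=-27.6375; u=1/4·(-17.2)+5/4·(-4.2625)+1/2·(-27.6375)=-23.446875; next y=-3/5·22.2+3/4·(-23.446875)≈-30.905156
n=4: y≈-30.905156, sp=5, e=sp−y≈35.905156; I≈31.642656, D=e−e_prev≈53.105156; u=1/4·35.905156+5/4·31.642656+1/2·53.105156≈75.082188; next y=-3/5·(-30.905156)+3/4·75.082188≈74.854734
n=5: y≈74.854734, sp=5, e=sp−y≈-69.854734; I≈-38.212078, D=e−e_prev≈-105.759891; u=1/4·(-69.854734)+5/4·(-38.212078)+1/2·(-105.759891)≈-118.108727; next y=-3/5·74.854734+3/4·(-118.108727)≈-133.494386
n=6: y≈-133.494386, sp=5, e=sp−y≈138.494386; I≈100.282307, D=e−e_prev≈208.349120; u=1/4·138.494386+5/4·100.282307+1/2·208.349120≈264.151041; next y=-3/5·(-133.494386)+3/4·264.151041≈278.209912

0 5 10.000 0.000
1 5 -1.250 7.500
2 5 25.250 -5.438
3 5 -23.447 22.200
4 5 75.082 -30.905
5 5 -118.109 74.855
6 5 264.151 -133.494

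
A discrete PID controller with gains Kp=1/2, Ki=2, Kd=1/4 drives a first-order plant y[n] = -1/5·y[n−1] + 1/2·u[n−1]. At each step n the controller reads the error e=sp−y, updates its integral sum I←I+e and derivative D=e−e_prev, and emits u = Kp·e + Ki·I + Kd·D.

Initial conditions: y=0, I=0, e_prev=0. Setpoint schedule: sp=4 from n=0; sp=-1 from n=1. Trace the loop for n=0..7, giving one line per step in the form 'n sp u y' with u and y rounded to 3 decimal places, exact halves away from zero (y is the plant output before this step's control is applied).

0 4 11.000 0.000
1 -1 -10.875 5.500
2 -1 11.853 -6.538
3 -1 -17.953 7.234
4 -1 17.580 -10.423
5 -1 -26.557 10.874
6 -1 27.420 -15.453
7 -1 -38.954 16.801

(exact arithmetic carried between steps; '≈' marks a value shown rounded to 6 d.p. or computed from one; I and e_prev carry over from the previous line; the table rounds u and y to 3 d.p., halves away from zero)
n=0: y=0, sp=4, e=sp−y=4; I=4, D=e−e_prev=4; u=1/2·4+2·4+1/4·4=11; next y=-1/5·0+1/2·11=5.5
n=1: y=5.5, sp=-1, e=sp−y=-6.5; I=-2.5, D=e−e_prev=-10.5; u=1/2·(-6.5)+2·(-2.5)+1/4·(-10.5)=-10.875; next y=-1/5·5.5+1/2·(-10.875)=-6.5375
n=2: y=-6.5375, sp=-1, e=sp−y=5.5375; I=3.0375, D=e−e_prev=12.0375; u=1/2·5.5375+2·3.0375+1/4·12.0375=11.853125; next y=-1/5·(-6.5375)+1/2·11.853125≈7.234063
n=3: y≈7.234063, sp=-1, e=sp−y≈-8.234063; I≈-5.196563, D=e−e_prev≈-13.771563; u=1/2·(-8.234063)+2·(-5.196563)+1/4·(-13.771563)≈-17.953047; next y=-1/5·7.234063+1/2·(-17.953047)≈-10.423336
n=4: y≈-10.423336, sp=-1, e=sp−y≈9.423336; I≈4.226773, D=e−e_prev≈17.657398; u=1/2·9.423336+2·4.226773+1/4·17.657398≈17.579564; next y=-1/5·(-10.423336)+1/2·17.579564≈10.874449
n=5: y≈10.874449, sp=-1, e=sp−y≈-11.874449; I≈-7.647676, D=e−e_prev≈-21.297785; u=1/2·(-11.874449)+2·(-7.647676)+1/4·(-21.297785)≈-26.557023; next y=-1/5·10.874449+1/2·(-26.557023)≈-15.453401
n=6: y≈-15.453401, sp=-1, e=sp−y≈14.453401; I≈6.805725, D=e−e_prev≈26.327851; u=1/2·14.453401+2·6.805725+1/4·26.327851≈27.420114; next y=-1/5·(-15.453401)+1/2·27.420114≈16.800737
n=7: y≈16.800737, sp=-1, e=sp−y≈-17.800737; I≈-10.995012, D=e−e_prev≈-32.254139; u=1/2·(-17.800737)+2·(-10.995012)+1/4·(-32.254139)≈-38.953927; next y=-1/5·16.800737+1/2·(-38.953927)≈-22.837111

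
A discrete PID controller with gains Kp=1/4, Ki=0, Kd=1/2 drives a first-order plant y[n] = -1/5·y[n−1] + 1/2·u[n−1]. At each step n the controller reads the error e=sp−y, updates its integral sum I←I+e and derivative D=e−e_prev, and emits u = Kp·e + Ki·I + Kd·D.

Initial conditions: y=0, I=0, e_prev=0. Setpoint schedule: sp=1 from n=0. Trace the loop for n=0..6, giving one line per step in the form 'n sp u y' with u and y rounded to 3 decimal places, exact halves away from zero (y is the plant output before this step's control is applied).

(exact arithmetic carried between steps; '≈' marks a value shown rounded to 6 d.p. or computed from one; I and e_prev carry over from the previous line; the table rounds u and y to 3 d.p., halves away from zero)
n=0: y=0, sp=1, e=sp−y=1; I=1, D=e−e_prev=1; u=1/4·1+0·1+1/2·1=0.75; next y=-1/5·0+1/2·0.75=0.375
n=1: y=0.375, sp=1, e=sp−y=0.625; I=1.625, D=e−e_prev=-0.375; u=1/4·0.625+0·1.625+1/2·(-0.375)=-0.03125; next y=-1/5·0.375+1/2·(-0.03125)=-0.090625
n=2: y=-0.090625, sp=1, e=sp−y=1.090625; I=2.715625, D=e−e_prev=0.465625; u=1/4·1.090625+0·2.715625+1/2·0.465625≈0.505469; next y=-1/5·(-0.090625)+1/2·0.505469≈0.270859
n=3: y≈0.270859, sp=1, e=sp−y≈0.729141; I≈3.444766, D=e−e_prev≈-0.361484; u=1/4·0.729141+0·3.444766+1/2·(-0.361484)≈0.001543; next y=-1/5·0.270859+1/2·0.001543≈-0.053400
n=4: y≈-0.053400, sp=1, e=sp−y≈1.053400; I≈4.498166, D=e−e_prev≈0.324260; u=1/4·1.053400+0·4.498166+1/2·0.324260≈0.425480; next y=-1/5·(-0.053400)+1/2·0.425480≈0.223420
n=5: y≈0.223420, sp=1, e=sp−y≈0.776580; I≈5.274746, D=e−e_prev≈-0.276820; u=1/4·0.776580+0·5.274746+1/2·(-0.276820)≈0.055735; next y=-1/5·0.223420+1/2·0.055735≈-0.016817
n=6: y≈-0.016817, sp=1, e=sp−y≈1.016817; I≈6.291563, D=e−e_prev≈0.240237; u=1/4·1.016817+0·6.291563+1/2·0.240237≈0.374323; next y=-1/5·(-0.016817)+1/2·0.374323≈0.190525

0 1 0.750 0.000
1 1 -0.031 0.375
2 1 0.505 -0.091
3 1 0.002 0.271
4 1 0.425 -0.053
5 1 0.056 0.223
6 1 0.374 -0.017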